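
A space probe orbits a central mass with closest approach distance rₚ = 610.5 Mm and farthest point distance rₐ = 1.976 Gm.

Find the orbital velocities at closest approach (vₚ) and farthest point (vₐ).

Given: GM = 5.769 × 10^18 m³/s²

Convert to SI: rₚ = 610.5 Mm = 6.105e+08 m; rₐ = 1.976 Gm = 1.976e+09 m.
Use the vis-viva equation v² = GM(2/r − 1/a) with a = (rₚ + rₐ)/2 = (6.105e+08 + 1.976e+09)/2 = 1.29325e+09 m.
vₚ = √(GM · (2/rₚ − 1/a)) = √(5.769e+18 · (2/6.105e+08 − 1/1.29325e+09)) m/s ≈ 1.202e+05 m/s = 120.2 km/s.
vₐ = √(GM · (2/rₐ − 1/a)) = √(5.769e+18 · (2/1.976e+09 − 1/1.29325e+09)) m/s ≈ 3.712e+04 m/s = 37.12 km/s.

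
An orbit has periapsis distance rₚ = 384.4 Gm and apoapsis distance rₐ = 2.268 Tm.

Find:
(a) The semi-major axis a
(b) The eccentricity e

Convert to SI: rₚ = 384.4 Gm = 3.844e+11 m; rₐ = 2.268 Tm = 2.268e+12 m.
(a) a = (rₚ + rₐ) / 2 = (3.844e+11 + 2.268e+12) / 2 ≈ 1.326e+12 m = 1.326 Tm.
(b) e = (rₐ − rₚ) / (rₐ + rₚ) = (2.268e+12 − 3.844e+11) / (2.268e+12 + 3.844e+11) ≈ 0.7101.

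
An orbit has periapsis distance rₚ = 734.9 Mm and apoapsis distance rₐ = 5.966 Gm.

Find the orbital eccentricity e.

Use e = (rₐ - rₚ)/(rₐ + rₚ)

Convert to SI: rₚ = 734.9 Mm = 7.349e+08 m; rₐ = 5.966 Gm = 5.966e+09 m.
e = (rₐ − rₚ) / (rₐ + rₚ).
e = (5.966e+09 − 7.349e+08) / (5.966e+09 + 7.349e+08) = 5.2311e+09 / 6.7009e+09 ≈ 0.7807.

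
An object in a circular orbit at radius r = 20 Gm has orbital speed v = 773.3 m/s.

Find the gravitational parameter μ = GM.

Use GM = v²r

Convert to SI: r = 20 Gm = 2e+10 m.
For a circular orbit v² = GM/r, so GM = v² · r.
GM = (773.3)² · 2e+10 m³/s² ≈ 1.196e+16 m³/s² = 1.196 × 10^16 m³/s².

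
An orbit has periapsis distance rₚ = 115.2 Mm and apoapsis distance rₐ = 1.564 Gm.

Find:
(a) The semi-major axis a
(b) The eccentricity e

Convert to SI: rₚ = 115.2 Mm = 1.152e+08 m; rₐ = 1.564 Gm = 1.564e+09 m.
(a) a = (rₚ + rₐ) / 2 = (1.152e+08 + 1.564e+09) / 2 ≈ 8.396e+08 m = 839.6 Mm.
(b) e = (rₐ − rₚ) / (rₐ + rₚ) = (1.564e+09 − 1.152e+08) / (1.564e+09 + 1.152e+08) ≈ 0.8628.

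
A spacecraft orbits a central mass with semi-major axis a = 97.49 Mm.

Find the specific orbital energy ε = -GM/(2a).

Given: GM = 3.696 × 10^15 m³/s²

Convert to SI: a = 97.49 Mm = 9.749e+07 m.
ε = −GM / (2a).
ε = −3.696e+15 / (2 · 9.749e+07) J/kg ≈ -1.896e+07 J/kg = -18.96 MJ/kg.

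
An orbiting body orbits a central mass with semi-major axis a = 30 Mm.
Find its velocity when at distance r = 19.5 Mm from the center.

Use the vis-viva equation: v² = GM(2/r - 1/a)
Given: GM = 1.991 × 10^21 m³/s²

Convert to SI: a = 30 Mm = 3e+07 m; r = 19.5 Mm = 1.95e+07 m.
Vis-viva: v = √(GM · (2/r − 1/a)).
2/r − 1/a = 2/1.95e+07 − 1/3e+07 = 6.92308e-08 m⁻¹.
v = √(1.991e+21 · 6.92308e-08) m/s ≈ 1.174e+07 m/s = 1.174e+04 km/s.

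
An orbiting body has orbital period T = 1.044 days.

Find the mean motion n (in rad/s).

Convert to SI: T = 1.044 days = 90201.6 s.
n = 2π / T.
n = 2π / 90201.6 s ≈ 6.966e-05 rad/s.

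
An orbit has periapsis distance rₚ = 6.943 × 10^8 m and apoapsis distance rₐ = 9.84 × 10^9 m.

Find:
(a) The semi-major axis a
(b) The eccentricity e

(a) a = (rₚ + rₐ) / 2 = (6.943e+08 + 9.84e+09) / 2 ≈ 5.267e+09 m = 5.267 × 10^9 m.
(b) e = (rₐ − rₚ) / (rₐ + rₚ) = (9.84e+09 − 6.943e+08) / (9.84e+09 + 6.943e+08) ≈ 0.8682.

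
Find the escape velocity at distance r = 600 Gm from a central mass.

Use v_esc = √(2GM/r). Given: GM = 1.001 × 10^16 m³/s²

Convert to SI: r = 600 Gm = 6e+11 m.
Escape velocity comes from setting total energy to zero: ½v² − GM/r = 0 ⇒ v_esc = √(2GM / r).
v_esc = √(2 · 1.001e+16 / 6e+11) m/s ≈ 182.7 m/s = 182.7 m/s.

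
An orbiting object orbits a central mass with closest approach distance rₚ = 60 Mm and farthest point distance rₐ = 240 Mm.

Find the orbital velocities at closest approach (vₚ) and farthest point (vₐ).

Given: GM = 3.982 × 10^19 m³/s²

Convert to SI: rₚ = 60 Mm = 6e+07 m; rₐ = 240 Mm = 2.4e+08 m.
Use the vis-viva equation v² = GM(2/r − 1/a) with a = (rₚ + rₐ)/2 = (6e+07 + 2.4e+08)/2 = 1.5e+08 m.
vₚ = √(GM · (2/rₚ − 1/a)) = √(3.982e+19 · (2/6e+07 − 1/1.5e+08)) m/s ≈ 1.03e+06 m/s = 1030 km/s.
vₐ = √(GM · (2/rₐ − 1/a)) = √(3.982e+19 · (2/2.4e+08 − 1/1.5e+08)) m/s ≈ 2.576e+05 m/s = 257.6 km/s.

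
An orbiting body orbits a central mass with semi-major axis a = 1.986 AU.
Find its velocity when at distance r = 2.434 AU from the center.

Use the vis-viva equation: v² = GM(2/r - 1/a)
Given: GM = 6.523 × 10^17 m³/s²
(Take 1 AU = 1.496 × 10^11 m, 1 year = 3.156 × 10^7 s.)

Convert to SI: a = 1.986 AU = 2.97106e+11 m; r = 2.434 AU = 3.64126e+11 m.
Vis-viva: v = √(GM · (2/r − 1/a)).
2/r − 1/a = 2/3.64126e+11 − 1/2.97106e+11 = 2.12679e-12 m⁻¹.
v = √(6.523e+17 · 2.12679e-12) m/s ≈ 1178 m/s = 0.2485 AU/year.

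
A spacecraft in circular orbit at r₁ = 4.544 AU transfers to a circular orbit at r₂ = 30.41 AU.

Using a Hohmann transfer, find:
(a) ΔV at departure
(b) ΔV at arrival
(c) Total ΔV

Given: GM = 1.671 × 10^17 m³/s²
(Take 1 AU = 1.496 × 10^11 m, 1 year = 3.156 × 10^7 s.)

Convert to SI: r₁ = 4.544 AU = 6.79782e+11 m; r₂ = 30.41 AU = 4.54934e+12 m.
Transfer semi-major axis: a_t = (r₁ + r₂)/2 = (6.79782e+11 + 4.54934e+12)/2 = 2.61456e+12 m.
Circular speeds: v₁ = √(GM/r₁) = 495.796 m/s, v₂ = √(GM/r₂) = 191.652 m/s.
Transfer speeds (vis-viva v² = GM(2/r − 1/a_t)): v₁ᵗ = 654 m/s, v₂ᵗ = 97.7237 m/s.
(a) ΔV₁ = |v₁ᵗ − v₁| ≈ 158.2 m/s = 0.03338 AU/year.
(b) ΔV₂ = |v₂ − v₂ᵗ| ≈ 93.93 m/s = 0.01982 AU/year.
(c) ΔV_total = ΔV₁ + ΔV₂ ≈ 252.1 m/s = 0.05319 AU/year.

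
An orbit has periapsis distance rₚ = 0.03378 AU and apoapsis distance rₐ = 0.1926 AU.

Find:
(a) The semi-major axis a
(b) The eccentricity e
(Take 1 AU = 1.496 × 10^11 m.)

Convert to SI: rₚ = 0.03378 AU = 5.05349e+09 m; rₐ = 0.1926 AU = 2.8813e+10 m.
(a) a = (rₚ + rₐ) / 2 = (5.05349e+09 + 2.8813e+10) / 2 ≈ 1.693e+10 m = 0.1132 AU.
(b) e = (rₐ − rₚ) / (rₐ + rₚ) = (2.8813e+10 − 5.05349e+09) / (2.8813e+10 + 5.05349e+09) ≈ 0.7016.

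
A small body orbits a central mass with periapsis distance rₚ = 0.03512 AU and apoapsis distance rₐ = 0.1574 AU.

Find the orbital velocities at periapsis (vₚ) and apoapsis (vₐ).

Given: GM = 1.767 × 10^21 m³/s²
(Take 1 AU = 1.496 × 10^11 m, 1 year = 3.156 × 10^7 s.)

Convert to SI: rₚ = 0.03512 AU = 5.25395e+09 m; rₐ = 0.1574 AU = 2.3547e+10 m.
Use the vis-viva equation v² = GM(2/r − 1/a) with a = (rₚ + rₐ)/2 = (5.25395e+09 + 2.3547e+10)/2 = 1.44005e+10 m.
vₚ = √(GM · (2/rₚ − 1/a)) = √(1.767e+21 · (2/5.25395e+09 − 1/1.44005e+10)) m/s ≈ 7.416e+05 m/s = 156.4 AU/year.
vₐ = √(GM · (2/rₐ − 1/a)) = √(1.767e+21 · (2/2.3547e+10 − 1/1.44005e+10)) m/s ≈ 1.655e+05 m/s = 34.91 AU/year.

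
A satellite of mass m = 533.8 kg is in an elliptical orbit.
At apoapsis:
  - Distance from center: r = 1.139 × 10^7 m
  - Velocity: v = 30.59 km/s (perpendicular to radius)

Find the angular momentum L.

Convert to SI: v = 30.59 km/s = 30590 m/s.
Since v is perpendicular to r, L = m · v · r.
L = 533.8 · 30590 · 1.139e+07 kg·m²/s ≈ 1.86e+14 kg·m²/s.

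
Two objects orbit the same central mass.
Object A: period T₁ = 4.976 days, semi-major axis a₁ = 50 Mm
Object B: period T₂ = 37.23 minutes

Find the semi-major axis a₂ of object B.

Convert to SI: T₁ = 4.976 days = 429926 s; a₁ = 50 Mm = 5e+07 m; T₂ = 37.23 minutes = 2233.8 s.
Kepler's third law: (T₁/T₂)² = (a₁/a₂)³ ⇒ a₂ = a₁ · (T₂/T₁)^(2/3).
T₂/T₁ = 2233.8 / 429926 = 0.00519577.
a₂ = 5e+07 · (0.00519577)^(2/3) m ≈ 1.5e+06 m = 1.5 Mm.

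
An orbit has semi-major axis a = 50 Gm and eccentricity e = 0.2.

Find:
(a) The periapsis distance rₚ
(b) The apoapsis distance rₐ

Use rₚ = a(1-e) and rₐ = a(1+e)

Convert to SI: a = 50 Gm = 5e+10 m.
(a) rₚ = a(1 − e) = 5e+10 · (1 − 0.2) = 5e+10 · 0.8 ≈ 4e+10 m = 40 Gm.
(b) rₐ = a(1 + e) = 5e+10 · (1 + 0.2) = 5e+10 · 1.2 ≈ 6e+10 m = 60 Gm.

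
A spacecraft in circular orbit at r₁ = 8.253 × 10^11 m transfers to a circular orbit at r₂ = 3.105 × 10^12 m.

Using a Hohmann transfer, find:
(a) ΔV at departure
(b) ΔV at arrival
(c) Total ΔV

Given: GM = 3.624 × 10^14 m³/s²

Transfer semi-major axis: a_t = (r₁ + r₂)/2 = (8.253e+11 + 3.105e+12)/2 = 1.96515e+12 m.
Circular speeds: v₁ = √(GM/r₁) = 20.955 m/s, v₂ = √(GM/r₂) = 10.8035 m/s.
Transfer speeds (vis-viva v² = GM(2/r − 1/a_t)): v₁ᵗ = 26.3403 m/s, v₂ᵗ = 7.00118 m/s.
(a) ΔV₁ = |v₁ᵗ − v₁| ≈ 5.385 m/s = 5.385 m/s.
(b) ΔV₂ = |v₂ − v₂ᵗ| ≈ 3.802 m/s = 3.802 m/s.
(c) ΔV_total = ΔV₁ + ΔV₂ ≈ 9.188 m/s = 9.188 m/s.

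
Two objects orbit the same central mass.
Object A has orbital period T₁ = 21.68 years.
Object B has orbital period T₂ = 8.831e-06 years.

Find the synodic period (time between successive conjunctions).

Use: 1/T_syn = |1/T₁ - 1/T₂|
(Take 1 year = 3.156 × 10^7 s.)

Convert to SI: T₁ = 21.68 years = 6.84221e+08 s; T₂ = 8.831e-06 years = 278.706 s.
T_syn = |T₁ · T₂ / (T₁ − T₂)|.
T_syn = |6.84221e+08 · 278.706 / (6.84221e+08 − 278.706)| s ≈ 278.7 s = 8.831e-06 years.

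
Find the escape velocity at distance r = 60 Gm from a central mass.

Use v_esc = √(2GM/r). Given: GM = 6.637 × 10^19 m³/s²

Convert to SI: r = 60 Gm = 6e+10 m.
Escape velocity comes from setting total energy to zero: ½v² − GM/r = 0 ⇒ v_esc = √(2GM / r).
v_esc = √(2 · 6.637e+19 / 6e+10) m/s ≈ 4.704e+04 m/s = 47.04 km/s.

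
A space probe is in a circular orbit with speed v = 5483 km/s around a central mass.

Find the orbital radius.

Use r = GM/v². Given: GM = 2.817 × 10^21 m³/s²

Convert to SI: v = 5483 km/s = 5.483e+06 m/s.
For a circular orbit, v² = GM / r, so r = GM / v².
r = 2.817e+21 / (5.483e+06)² m ≈ 9.37e+07 m = 93.7 Mm.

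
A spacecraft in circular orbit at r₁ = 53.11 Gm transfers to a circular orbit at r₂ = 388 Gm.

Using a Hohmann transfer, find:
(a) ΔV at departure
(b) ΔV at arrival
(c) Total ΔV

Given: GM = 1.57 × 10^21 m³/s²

Convert to SI: r₁ = 53.11 Gm = 5.311e+10 m; r₂ = 388 Gm = 3.88e+11 m.
Transfer semi-major axis: a_t = (r₁ + r₂)/2 = (5.311e+10 + 3.88e+11)/2 = 2.20555e+11 m.
Circular speeds: v₁ = √(GM/r₁) = 171934 m/s, v₂ = √(GM/r₂) = 63611.3 m/s.
Transfer speeds (vis-viva v² = GM(2/r − 1/a_t)): v₁ᵗ = 228044 m/s, v₂ᵗ = 31215 m/s.
(a) ΔV₁ = |v₁ᵗ − v₁| ≈ 5.611e+04 m/s = 56.11 km/s.
(b) ΔV₂ = |v₂ − v₂ᵗ| ≈ 3.24e+04 m/s = 32.4 km/s.
(c) ΔV_total = ΔV₁ + ΔV₂ ≈ 8.851e+04 m/s = 88.51 km/s.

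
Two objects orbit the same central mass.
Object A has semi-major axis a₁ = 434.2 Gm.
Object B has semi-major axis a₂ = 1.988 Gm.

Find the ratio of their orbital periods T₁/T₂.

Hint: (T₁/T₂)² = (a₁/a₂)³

Convert to SI: a₁ = 434.2 Gm = 4.342e+11 m; a₂ = 1.988 Gm = 1.988e+09 m.
From Kepler's third law, (T₁/T₂)² = (a₁/a₂)³, so T₁/T₂ = (a₁/a₂)^(3/2).
a₁/a₂ = 4.342e+11 / 1.988e+09 = 218.41.
T₁/T₂ = (218.41)^(3/2) ≈ 3228.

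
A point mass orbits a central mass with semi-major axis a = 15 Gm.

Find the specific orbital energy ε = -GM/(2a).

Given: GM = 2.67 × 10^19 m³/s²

Convert to SI: a = 15 Gm = 1.5e+10 m.
ε = −GM / (2a).
ε = −2.67e+19 / (2 · 1.5e+10) J/kg ≈ -8.9e+08 J/kg = -890 MJ/kg.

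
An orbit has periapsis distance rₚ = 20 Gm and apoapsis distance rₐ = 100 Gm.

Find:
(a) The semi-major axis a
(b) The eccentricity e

Convert to SI: rₚ = 20 Gm = 2e+10 m; rₐ = 100 Gm = 1e+11 m.
(a) a = (rₚ + rₐ) / 2 = (2e+10 + 1e+11) / 2 ≈ 6e+10 m = 60 Gm.
(b) e = (rₐ − rₚ) / (rₐ + rₚ) = (1e+11 − 2e+10) / (1e+11 + 2e+10) ≈ 0.6667.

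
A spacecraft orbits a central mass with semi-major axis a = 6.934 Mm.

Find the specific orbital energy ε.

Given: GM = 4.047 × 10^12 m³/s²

Convert to SI: a = 6.934 Mm = 6.934e+06 m.
ε = −GM / (2a).
ε = −4.047e+12 / (2 · 6.934e+06) J/kg ≈ -2.918e+05 J/kg = -291.8 kJ/kg.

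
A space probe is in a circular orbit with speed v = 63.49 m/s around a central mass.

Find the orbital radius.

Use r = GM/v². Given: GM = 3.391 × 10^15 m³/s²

For a circular orbit, v² = GM / r, so r = GM / v².
r = 3.391e+15 / (63.49)² m ≈ 8.412e+11 m = 841.2 Gm.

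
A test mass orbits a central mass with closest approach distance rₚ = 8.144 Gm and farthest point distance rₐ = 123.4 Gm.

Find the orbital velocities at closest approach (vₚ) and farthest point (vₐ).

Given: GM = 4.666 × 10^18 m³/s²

Convert to SI: rₚ = 8.144 Gm = 8.144e+09 m; rₐ = 123.4 Gm = 1.234e+11 m.
Use the vis-viva equation v² = GM(2/r − 1/a) with a = (rₚ + rₐ)/2 = (8.144e+09 + 1.234e+11)/2 = 6.5772e+10 m.
vₚ = √(GM · (2/rₚ − 1/a)) = √(4.666e+18 · (2/8.144e+09 − 1/6.5772e+10)) m/s ≈ 3.279e+04 m/s = 32.79 km/s.
vₐ = √(GM · (2/rₐ − 1/a)) = √(4.666e+18 · (2/1.234e+11 − 1/6.5772e+10)) m/s ≈ 2164 m/s = 2.164 km/s.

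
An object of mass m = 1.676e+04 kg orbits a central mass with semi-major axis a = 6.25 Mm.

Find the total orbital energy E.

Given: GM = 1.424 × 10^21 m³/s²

Convert to SI: a = 6.25 Mm = 6.25e+06 m.
E = −GMm / (2a).
E = −1.424e+21 · 1.676e+04 / (2 · 6.25e+06) J ≈ -1.909e+18 J = -1.909 EJ.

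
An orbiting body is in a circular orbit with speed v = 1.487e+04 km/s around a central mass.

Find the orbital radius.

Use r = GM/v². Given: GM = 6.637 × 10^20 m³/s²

Convert to SI: v = 1.487e+04 km/s = 1.487e+07 m/s.
For a circular orbit, v² = GM / r, so r = GM / v².
r = 6.637e+20 / (1.487e+07)² m ≈ 3.002e+06 m = 3.002 Mm.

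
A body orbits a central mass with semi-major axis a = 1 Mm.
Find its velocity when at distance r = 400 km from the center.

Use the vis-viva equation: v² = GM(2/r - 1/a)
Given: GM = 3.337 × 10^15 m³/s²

Convert to SI: a = 1 Mm = 1e+06 m; r = 400 km = 400000 m.
Vis-viva: v = √(GM · (2/r − 1/a)).
2/r − 1/a = 2/400000 − 1/1e+06 = 4e-06 m⁻¹.
v = √(3.337e+15 · 4e-06) m/s ≈ 1.155e+05 m/s = 115.5 km/s.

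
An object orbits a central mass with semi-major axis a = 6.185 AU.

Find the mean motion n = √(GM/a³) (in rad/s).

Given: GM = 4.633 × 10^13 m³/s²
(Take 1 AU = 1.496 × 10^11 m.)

Convert to SI: a = 6.185 AU = 9.25276e+11 m.
n = √(GM / a³).
n = √(4.633e+13 / (9.25276e+11)³) rad/s ≈ 7.648e-12 rad/s.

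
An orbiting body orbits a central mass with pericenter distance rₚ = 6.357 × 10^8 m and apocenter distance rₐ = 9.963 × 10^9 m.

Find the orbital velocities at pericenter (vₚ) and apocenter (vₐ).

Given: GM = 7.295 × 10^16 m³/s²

Use the vis-viva equation v² = GM(2/r − 1/a) with a = (rₚ + rₐ)/2 = (6.357e+08 + 9.963e+09)/2 = 5.29935e+09 m.
vₚ = √(GM · (2/rₚ − 1/a)) = √(7.295e+16 · (2/6.357e+08 − 1/5.29935e+09)) m/s ≈ 1.469e+04 m/s = 14.69 km/s.
vₐ = √(GM · (2/rₐ − 1/a)) = √(7.295e+16 · (2/9.963e+09 − 1/5.29935e+09)) m/s ≈ 937.2 m/s = 937.2 m/s.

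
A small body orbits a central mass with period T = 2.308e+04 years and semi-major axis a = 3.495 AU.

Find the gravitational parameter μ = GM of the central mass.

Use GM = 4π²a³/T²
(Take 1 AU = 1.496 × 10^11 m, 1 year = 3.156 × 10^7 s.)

Convert to SI: T = 2.308e+04 years = 7.28405e+11 s; a = 3.495 AU = 5.22852e+11 m.
GM = 4π² · a³ / T².
GM = 4π² · (5.22852e+11)³ / (7.28405e+11)² m³/s² ≈ 1.064e+13 m³/s² = 1.064 × 10^13 m³/s².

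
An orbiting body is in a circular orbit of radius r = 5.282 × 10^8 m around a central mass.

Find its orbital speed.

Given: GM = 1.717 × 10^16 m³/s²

For a circular orbit, gravity supplies the centripetal force, so v = √(GM / r).
v = √(1.717e+16 / 5.282e+08) m/s ≈ 5701 m/s = 5.701 km/s.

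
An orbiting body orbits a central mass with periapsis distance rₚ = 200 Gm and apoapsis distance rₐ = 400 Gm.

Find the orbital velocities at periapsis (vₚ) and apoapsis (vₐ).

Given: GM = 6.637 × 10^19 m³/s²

Convert to SI: rₚ = 200 Gm = 2e+11 m; rₐ = 400 Gm = 4e+11 m.
Use the vis-viva equation v² = GM(2/r − 1/a) with a = (rₚ + rₐ)/2 = (2e+11 + 4e+11)/2 = 3e+11 m.
vₚ = √(GM · (2/rₚ − 1/a)) = √(6.637e+19 · (2/2e+11 − 1/3e+11)) m/s ≈ 2.103e+04 m/s = 21.03 km/s.
vₐ = √(GM · (2/rₐ − 1/a)) = √(6.637e+19 · (2/4e+11 − 1/3e+11)) m/s ≈ 1.052e+04 m/s = 10.52 km/s.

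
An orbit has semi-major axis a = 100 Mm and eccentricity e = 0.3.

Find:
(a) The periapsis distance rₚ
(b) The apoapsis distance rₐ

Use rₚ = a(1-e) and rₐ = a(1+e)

Convert to SI: a = 100 Mm = 1e+08 m.
(a) rₚ = a(1 − e) = 1e+08 · (1 − 0.3) = 1e+08 · 0.7 ≈ 7e+07 m = 70 Mm.
(b) rₐ = a(1 + e) = 1e+08 · (1 + 0.3) = 1e+08 · 1.3 ≈ 1.3e+08 m = 130 Mm.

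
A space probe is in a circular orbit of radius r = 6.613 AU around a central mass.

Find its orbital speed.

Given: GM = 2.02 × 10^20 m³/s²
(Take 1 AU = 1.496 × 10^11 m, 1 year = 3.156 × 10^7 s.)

Convert to SI: r = 6.613 AU = 9.89305e+11 m.
For a circular orbit, gravity supplies the centripetal force, so v = √(GM / r).
v = √(2.02e+20 / 9.89305e+11) m/s ≈ 1.429e+04 m/s = 3.015 AU/year.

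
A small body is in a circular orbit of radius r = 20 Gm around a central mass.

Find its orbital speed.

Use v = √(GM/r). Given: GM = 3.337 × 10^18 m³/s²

Convert to SI: r = 20 Gm = 2e+10 m.
For a circular orbit, gravity supplies the centripetal force, so v = √(GM / r).
v = √(3.337e+18 / 2e+10) m/s ≈ 1.292e+04 m/s = 12.92 km/s.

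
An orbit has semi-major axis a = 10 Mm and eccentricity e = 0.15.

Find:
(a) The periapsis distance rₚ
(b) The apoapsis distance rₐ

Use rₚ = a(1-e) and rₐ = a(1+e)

Convert to SI: a = 10 Mm = 1e+07 m.
(a) rₚ = a(1 − e) = 1e+07 · (1 − 0.15) = 1e+07 · 0.85 ≈ 8.5e+06 m = 8.5 Mm.
(b) rₐ = a(1 + e) = 1e+07 · (1 + 0.15) = 1e+07 · 1.15 ≈ 1.15e+07 m = 11.5 Mm.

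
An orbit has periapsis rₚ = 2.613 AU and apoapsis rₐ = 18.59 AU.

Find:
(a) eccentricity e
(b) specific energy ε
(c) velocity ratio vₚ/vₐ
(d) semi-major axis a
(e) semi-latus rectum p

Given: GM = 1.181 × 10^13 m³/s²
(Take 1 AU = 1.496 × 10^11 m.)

Convert to SI: rₚ = 2.613 AU = 3.90905e+11 m; rₐ = 18.59 AU = 2.78106e+12 m.
(a) e = (rₐ − rₚ)/(rₐ + rₚ) = (2.78106e+12 − 3.90905e+11)/(2.78106e+12 + 3.90905e+11) ≈ 0.7535
(b) With a = (rₚ + rₐ)/2 = 1.58598e+12 m, ε = −GM/(2a) = −1.181e+13/(2 · 1.58598e+12) J/kg ≈ -3.723 J/kg
(c) Conservation of angular momentum (rₚvₚ = rₐvₐ) gives vₚ/vₐ = rₐ/rₚ = 2.78106e+12/3.90905e+11 ≈ 7.114
(d) a = (rₚ + rₐ)/2 = (3.90905e+11 + 2.78106e+12)/2 ≈ 1.586e+12 m
(e) From a = (rₚ + rₐ)/2 = 1.58598e+12 m and e = (rₐ − rₚ)/(rₐ + rₚ) = 0.753525, p = a(1 − e²) = 1.58598e+12 · (1 − (0.753525)²) ≈ 6.855e+11 m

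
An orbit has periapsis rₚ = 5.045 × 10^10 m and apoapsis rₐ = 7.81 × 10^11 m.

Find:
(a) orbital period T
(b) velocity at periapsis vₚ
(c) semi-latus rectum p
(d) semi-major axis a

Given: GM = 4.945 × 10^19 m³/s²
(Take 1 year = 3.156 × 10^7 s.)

(a) With a = (rₚ + rₐ)/2 = 4.15725e+11 m, T = 2π √(a³/GM) = 2π √((4.15725e+11)³/4.945e+19) s ≈ 2.395e+08 s
(b) With a = (rₚ + rₐ)/2 = 4.15725e+11 m, vₚ = √(GM (2/rₚ − 1/a)) = √(4.945e+19 · (2/5.045e+10 − 1/4.15725e+11)) m/s ≈ 4.291e+04 m/s
(c) From a = (rₚ + rₐ)/2 = 4.15725e+11 m and e = (rₐ − rₚ)/(rₐ + rₚ) = 0.878646, p = a(1 − e²) = 4.15725e+11 · (1 − (0.878646)²) ≈ 9.478e+10 m
(d) a = (rₚ + rₐ)/2 = (5.045e+10 + 7.81e+11)/2 ≈ 4.157e+11 m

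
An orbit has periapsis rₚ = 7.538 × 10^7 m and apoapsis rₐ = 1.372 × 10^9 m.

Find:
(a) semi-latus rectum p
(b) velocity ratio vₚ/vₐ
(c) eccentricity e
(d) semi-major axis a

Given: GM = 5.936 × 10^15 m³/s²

(a) From a = (rₚ + rₐ)/2 = 7.2369e+08 m and e = (rₐ − rₚ)/(rₐ + rₚ) = 0.895839, p = a(1 − e²) = 7.2369e+08 · (1 − (0.895839)²) ≈ 1.429e+08 m
(b) Conservation of angular momentum (rₚvₚ = rₐvₐ) gives vₚ/vₐ = rₐ/rₚ = 1.372e+09/7.538e+07 ≈ 18.2
(c) e = (rₐ − rₚ)/(rₐ + rₚ) = (1.372e+09 − 7.538e+07)/(1.372e+09 + 7.538e+07) ≈ 0.8958
(d) a = (rₚ + rₐ)/2 = (7.538e+07 + 1.372e+09)/2 ≈ 7.237e+08 m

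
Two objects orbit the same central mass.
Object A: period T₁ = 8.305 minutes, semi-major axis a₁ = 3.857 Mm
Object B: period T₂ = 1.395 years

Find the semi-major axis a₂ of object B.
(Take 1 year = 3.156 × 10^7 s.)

Convert to SI: T₁ = 8.305 minutes = 498.3 s; a₁ = 3.857 Mm = 3.857e+06 m; T₂ = 1.395 years = 4.40262e+07 s.
Kepler's third law: (T₁/T₂)² = (a₁/a₂)³ ⇒ a₂ = a₁ · (T₂/T₁)^(2/3).
T₂/T₁ = 4.40262e+07 / 498.3 = 88352.8.
a₂ = 3.857e+06 · (88352.8)^(2/3) m ≈ 7.651e+09 m = 7.651 Gm.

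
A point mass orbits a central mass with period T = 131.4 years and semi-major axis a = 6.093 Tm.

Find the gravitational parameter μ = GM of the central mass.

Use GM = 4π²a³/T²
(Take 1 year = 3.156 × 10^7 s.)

Convert to SI: T = 131.4 years = 4.14698e+09 s; a = 6.093 Tm = 6.093e+12 m.
GM = 4π² · a³ / T².
GM = 4π² · (6.093e+12)³ / (4.14698e+09)² m³/s² ≈ 5.193e+20 m³/s² = 5.193 × 10^20 m³/s².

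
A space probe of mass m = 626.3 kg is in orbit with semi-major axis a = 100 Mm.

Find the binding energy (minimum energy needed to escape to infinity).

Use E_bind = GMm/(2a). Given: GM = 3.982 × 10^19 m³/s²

Convert to SI: a = 100 Mm = 1e+08 m.
Total orbital energy is E = −GMm/(2a); binding energy is E_bind = −E = GMm/(2a).
E_bind = 3.982e+19 · 626.3 / (2 · 1e+08) J ≈ 1.247e+14 J = 124.7 TJ.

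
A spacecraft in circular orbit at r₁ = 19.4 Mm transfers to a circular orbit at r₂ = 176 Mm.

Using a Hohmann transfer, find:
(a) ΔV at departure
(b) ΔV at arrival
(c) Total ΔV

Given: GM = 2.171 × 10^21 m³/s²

Convert to SI: r₁ = 19.4 Mm = 1.94e+07 m; r₂ = 176 Mm = 1.76e+08 m.
Transfer semi-major axis: a_t = (r₁ + r₂)/2 = (1.94e+07 + 1.76e+08)/2 = 9.77e+07 m.
Circular speeds: v₁ = √(GM/r₁) = 1.05786e+07 m/s, v₂ = √(GM/r₂) = 3.51215e+06 m/s.
Transfer speeds (vis-viva v² = GM(2/r − 1/a_t)): v₁ᵗ = 1.41984e+07 m/s, v₂ᵗ = 1.56505e+06 m/s.
(a) ΔV₁ = |v₁ᵗ − v₁| ≈ 3.62e+06 m/s = 3620 km/s.
(b) ΔV₂ = |v₂ − v₂ᵗ| ≈ 1.947e+06 m/s = 1947 km/s.
(c) ΔV_total = ΔV₁ + ΔV₂ ≈ 5.567e+06 m/s = 5567 km/s.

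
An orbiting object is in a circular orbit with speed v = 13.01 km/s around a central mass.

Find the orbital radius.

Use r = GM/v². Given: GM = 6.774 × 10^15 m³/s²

Convert to SI: v = 13.01 km/s = 13010 m/s.
For a circular orbit, v² = GM / r, so r = GM / v².
r = 6.774e+15 / (13010)² m ≈ 4.002e+07 m = 40.02 Mm.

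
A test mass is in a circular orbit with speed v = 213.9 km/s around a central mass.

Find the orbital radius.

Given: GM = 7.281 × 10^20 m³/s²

Convert to SI: v = 213.9 km/s = 213900 m/s.
For a circular orbit, v² = GM / r, so r = GM / v².
r = 7.281e+20 / (213900)² m ≈ 1.591e+10 m = 1.591 × 10^10 m.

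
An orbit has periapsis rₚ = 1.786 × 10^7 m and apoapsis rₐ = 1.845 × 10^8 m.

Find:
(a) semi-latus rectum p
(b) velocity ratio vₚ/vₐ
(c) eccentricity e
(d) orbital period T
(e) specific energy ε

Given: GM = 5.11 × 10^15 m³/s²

(a) From a = (rₚ + rₐ)/2 = 1.0118e+08 m and e = (rₐ − rₚ)/(rₐ + rₚ) = 0.823483, p = a(1 − e²) = 1.0118e+08 · (1 − (0.823483)²) ≈ 3.257e+07 m
(b) Conservation of angular momentum (rₚvₚ = rₐvₐ) gives vₚ/vₐ = rₐ/rₚ = 1.845e+08/1.786e+07 ≈ 10.33
(c) e = (rₐ − rₚ)/(rₐ + rₚ) = (1.845e+08 − 1.786e+07)/(1.845e+08 + 1.786e+07) ≈ 0.8235
(d) With a = (rₚ + rₐ)/2 = 1.0118e+08 m, T = 2π √(a³/GM) = 2π √((1.0118e+08)³/5.11e+15) s ≈ 8.946e+04 s
(e) With a = (rₚ + rₐ)/2 = 1.0118e+08 m, ε = −GM/(2a) = −5.11e+15/(2 · 1.0118e+08) J/kg ≈ -2.525e+07 J/kg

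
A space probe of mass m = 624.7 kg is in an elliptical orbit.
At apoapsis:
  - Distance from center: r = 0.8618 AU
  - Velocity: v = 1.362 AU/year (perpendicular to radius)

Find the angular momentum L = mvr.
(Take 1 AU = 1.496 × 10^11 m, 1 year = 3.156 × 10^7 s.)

Convert to SI: r = 0.8618 AU = 1.28925e+11 m; v = 1.362 AU/year = 6456.12 m/s.
Since v is perpendicular to r, L = m · v · r.
L = 624.7 · 6456.12 · 1.28925e+11 kg·m²/s ≈ 5.2e+17 kg·m²/s.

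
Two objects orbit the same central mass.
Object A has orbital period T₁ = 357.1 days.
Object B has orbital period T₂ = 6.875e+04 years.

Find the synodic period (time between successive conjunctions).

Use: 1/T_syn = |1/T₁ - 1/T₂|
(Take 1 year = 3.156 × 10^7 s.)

Convert to SI: T₁ = 357.1 days = 3.08534e+07 s; T₂ = 6.875e+04 years = 2.16975e+12 s.
T_syn = |T₁ · T₂ / (T₁ − T₂)|.
T_syn = |3.08534e+07 · 2.16975e+12 / (3.08534e+07 − 2.16975e+12)| s ≈ 3.085e+07 s = 357.1 days.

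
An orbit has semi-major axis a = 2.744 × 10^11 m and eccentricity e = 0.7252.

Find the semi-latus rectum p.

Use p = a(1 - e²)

p = a (1 − e²).
p = 2.744e+11 · (1 − (0.7252)²) = 2.744e+11 · 0.474085 ≈ 1.301e+11 m = 1.301 × 10^11 m.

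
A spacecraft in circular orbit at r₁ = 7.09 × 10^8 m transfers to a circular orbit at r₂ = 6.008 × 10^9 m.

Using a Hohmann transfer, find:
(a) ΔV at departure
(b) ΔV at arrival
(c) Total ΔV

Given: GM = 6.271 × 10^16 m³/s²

Transfer semi-major axis: a_t = (r₁ + r₂)/2 = (7.09e+08 + 6.008e+09)/2 = 3.3585e+09 m.
Circular speeds: v₁ = √(GM/r₁) = 9404.71 m/s, v₂ = √(GM/r₂) = 3230.75 m/s.
Transfer speeds (vis-viva v² = GM(2/r − 1/a_t)): v₁ᵗ = 12578.8 m/s, v₂ᵗ = 1484.41 m/s.
(a) ΔV₁ = |v₁ᵗ − v₁| ≈ 3174 m/s = 3.174 km/s.
(b) ΔV₂ = |v₂ − v₂ᵗ| ≈ 1746 m/s = 1.746 km/s.
(c) ΔV_total = ΔV₁ + ΔV₂ ≈ 4920 m/s = 4.92 km/s.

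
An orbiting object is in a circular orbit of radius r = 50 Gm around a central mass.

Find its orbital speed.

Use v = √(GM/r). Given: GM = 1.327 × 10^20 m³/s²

Convert to SI: r = 50 Gm = 5e+10 m.
For a circular orbit, gravity supplies the centripetal force, so v = √(GM / r).
v = √(1.327e+20 / 5e+10) m/s ≈ 5.152e+04 m/s = 51.52 km/s.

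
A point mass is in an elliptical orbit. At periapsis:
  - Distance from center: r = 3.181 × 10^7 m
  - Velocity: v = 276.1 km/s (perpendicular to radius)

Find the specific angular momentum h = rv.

Convert to SI: v = 276.1 km/s = 276100 m/s.
With v perpendicular to r, h = r · v.
h = 3.181e+07 · 276100 m²/s ≈ 8.783e+12 m²/s.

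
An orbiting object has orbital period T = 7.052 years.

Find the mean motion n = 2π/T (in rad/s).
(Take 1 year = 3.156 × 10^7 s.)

Convert to SI: T = 7.052 years = 2.22561e+08 s.
n = 2π / T.
n = 2π / 2.22561e+08 s ≈ 2.823e-08 rad/s.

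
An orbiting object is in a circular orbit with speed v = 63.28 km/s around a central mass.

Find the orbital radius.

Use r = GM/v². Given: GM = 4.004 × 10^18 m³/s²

Convert to SI: v = 63.28 km/s = 63280 m/s.
For a circular orbit, v² = GM / r, so r = GM / v².
r = 4.004e+18 / (63280)² m ≈ 9.999e+08 m = 999.9 Mm.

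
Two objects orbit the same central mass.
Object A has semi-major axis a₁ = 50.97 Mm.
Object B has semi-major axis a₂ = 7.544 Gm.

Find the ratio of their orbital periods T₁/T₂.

Convert to SI: a₁ = 50.97 Mm = 5.097e+07 m; a₂ = 7.544 Gm = 7.544e+09 m.
From Kepler's third law, (T₁/T₂)² = (a₁/a₂)³, so T₁/T₂ = (a₁/a₂)^(3/2).
a₁/a₂ = 5.097e+07 / 7.544e+09 = 0.00675636.
T₁/T₂ = (0.00675636)^(3/2) ≈ 0.0005554.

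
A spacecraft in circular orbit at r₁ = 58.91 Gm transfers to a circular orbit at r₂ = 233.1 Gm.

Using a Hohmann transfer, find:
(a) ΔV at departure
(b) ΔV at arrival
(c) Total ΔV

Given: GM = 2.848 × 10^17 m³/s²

Convert to SI: r₁ = 58.91 Gm = 5.891e+10 m; r₂ = 233.1 Gm = 2.331e+11 m.
Transfer semi-major axis: a_t = (r₁ + r₂)/2 = (5.891e+10 + 2.331e+11)/2 = 1.46005e+11 m.
Circular speeds: v₁ = √(GM/r₁) = 2198.75 m/s, v₂ = √(GM/r₂) = 1105.35 m/s.
Transfer speeds (vis-viva v² = GM(2/r − 1/a_t)): v₁ᵗ = 2778.2 m/s, v₂ᵗ = 702.117 m/s.
(a) ΔV₁ = |v₁ᵗ − v₁| ≈ 579.4 m/s = 579.4 m/s.
(b) ΔV₂ = |v₂ − v₂ᵗ| ≈ 403.2 m/s = 403.2 m/s.
(c) ΔV_total = ΔV₁ + ΔV₂ ≈ 982.7 m/s = 982.7 m/s.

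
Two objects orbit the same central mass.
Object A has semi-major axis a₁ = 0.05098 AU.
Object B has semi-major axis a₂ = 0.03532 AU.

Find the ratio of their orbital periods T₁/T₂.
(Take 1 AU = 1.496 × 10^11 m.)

Convert to SI: a₁ = 0.05098 AU = 7.62661e+09 m; a₂ = 0.03532 AU = 5.28387e+09 m.
From Kepler's third law, (T₁/T₂)² = (a₁/a₂)³, so T₁/T₂ = (a₁/a₂)^(3/2).
a₁/a₂ = 7.62661e+09 / 5.28387e+09 = 1.44337.
T₁/T₂ = (1.44337)^(3/2) ≈ 1.734.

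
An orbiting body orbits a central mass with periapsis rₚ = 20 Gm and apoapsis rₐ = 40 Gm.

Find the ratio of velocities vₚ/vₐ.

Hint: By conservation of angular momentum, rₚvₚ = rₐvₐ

Convert to SI: rₚ = 20 Gm = 2e+10 m; rₐ = 40 Gm = 4e+10 m.
Conservation of angular momentum gives rₚvₚ = rₐvₐ, so vₚ/vₐ = rₐ/rₚ.
vₚ/vₐ = 4e+10 / 2e+10 ≈ 2.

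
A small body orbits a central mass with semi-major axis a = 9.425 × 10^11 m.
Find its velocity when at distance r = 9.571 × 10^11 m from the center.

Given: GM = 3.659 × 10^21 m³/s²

Vis-viva: v = √(GM · (2/r − 1/a)).
2/r − 1/a = 2/9.571e+11 − 1/9.425e+11 = 1.02864e-12 m⁻¹.
v = √(3.659e+21 · 1.02864e-12) m/s ≈ 6.135e+04 m/s = 61.35 km/s.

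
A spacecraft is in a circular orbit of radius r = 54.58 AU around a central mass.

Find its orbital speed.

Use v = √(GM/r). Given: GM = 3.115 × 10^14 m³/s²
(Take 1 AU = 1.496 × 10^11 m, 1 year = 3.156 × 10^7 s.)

Convert to SI: r = 54.58 AU = 8.16517e+12 m.
For a circular orbit, gravity supplies the centripetal force, so v = √(GM / r).
v = √(3.115e+14 / 8.16517e+12) m/s ≈ 6.177 m/s = 0.001303 AU/year.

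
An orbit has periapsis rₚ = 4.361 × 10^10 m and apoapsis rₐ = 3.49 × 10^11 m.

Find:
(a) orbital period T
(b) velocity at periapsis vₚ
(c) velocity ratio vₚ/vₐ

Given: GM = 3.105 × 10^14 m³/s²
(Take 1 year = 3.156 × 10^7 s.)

(a) With a = (rₚ + rₐ)/2 = 1.96305e+11 m, T = 2π √(a³/GM) = 2π √((1.96305e+11)³/3.105e+14) s ≈ 3.101e+10 s
(b) With a = (rₚ + rₐ)/2 = 1.96305e+11 m, vₚ = √(GM (2/rₚ − 1/a)) = √(3.105e+14 · (2/4.361e+10 − 1/1.96305e+11)) m/s ≈ 112.5 m/s
(c) Conservation of angular momentum (rₚvₚ = rₐvₐ) gives vₚ/vₐ = rₐ/rₚ = 3.49e+11/4.361e+10 ≈ 8.003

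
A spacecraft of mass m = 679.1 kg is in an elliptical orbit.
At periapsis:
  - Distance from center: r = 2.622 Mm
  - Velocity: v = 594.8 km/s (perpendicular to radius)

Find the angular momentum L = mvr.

Convert to SI: r = 2.622 Mm = 2.622e+06 m; v = 594.8 km/s = 594800 m/s.
Since v is perpendicular to r, L = m · v · r.
L = 679.1 · 594800 · 2.622e+06 kg·m²/s ≈ 1.059e+15 kg·m²/s.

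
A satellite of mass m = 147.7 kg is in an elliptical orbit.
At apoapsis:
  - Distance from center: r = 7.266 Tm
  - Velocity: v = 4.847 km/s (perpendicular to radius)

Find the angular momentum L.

Convert to SI: r = 7.266 Tm = 7.266e+12 m; v = 4.847 km/s = 4847 m/s.
Since v is perpendicular to r, L = m · v · r.
L = 147.7 · 4847 · 7.266e+12 kg·m²/s ≈ 5.202e+18 kg·m²/s.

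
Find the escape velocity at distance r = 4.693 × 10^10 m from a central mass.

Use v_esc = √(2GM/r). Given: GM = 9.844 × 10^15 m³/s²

Escape velocity comes from setting total energy to zero: ½v² − GM/r = 0 ⇒ v_esc = √(2GM / r).
v_esc = √(2 · 9.844e+15 / 4.693e+10) m/s ≈ 647.7 m/s = 647.7 m/s.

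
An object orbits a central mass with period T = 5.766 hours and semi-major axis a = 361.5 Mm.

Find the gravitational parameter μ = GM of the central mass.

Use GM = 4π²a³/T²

Convert to SI: T = 5.766 hours = 20757.6 s; a = 361.5 Mm = 3.615e+08 m.
GM = 4π² · a³ / T².
GM = 4π² · (3.615e+08)³ / (20757.6)² m³/s² ≈ 4.328e+18 m³/s² = 4.328 × 10^18 m³/s².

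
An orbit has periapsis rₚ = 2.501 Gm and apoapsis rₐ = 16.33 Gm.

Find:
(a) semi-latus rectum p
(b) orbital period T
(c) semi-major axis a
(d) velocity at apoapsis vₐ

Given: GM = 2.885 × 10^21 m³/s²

Convert to SI: rₚ = 2.501 Gm = 2.501e+09 m; rₐ = 16.33 Gm = 1.633e+10 m.
(a) From a = (rₚ + rₐ)/2 = 9.4155e+09 m and e = (rₐ − rₚ)/(rₐ + rₚ) = 0.734374, p = a(1 − e²) = 9.4155e+09 · (1 − (0.734374)²) ≈ 4.338e+09 m
(b) With a = (rₚ + rₐ)/2 = 9.4155e+09 m, T = 2π √(a³/GM) = 2π √((9.4155e+09)³/2.885e+21) s ≈ 1.069e+05 s
(c) a = (rₚ + rₐ)/2 = (2.501e+09 + 1.633e+10)/2 ≈ 9.416e+09 m
(d) With a = (rₚ + rₐ)/2 = 9.4155e+09 m, vₐ = √(GM (2/rₐ − 1/a)) = √(2.885e+21 · (2/1.633e+10 − 1/9.4155e+09)) m/s ≈ 2.166e+05 m/s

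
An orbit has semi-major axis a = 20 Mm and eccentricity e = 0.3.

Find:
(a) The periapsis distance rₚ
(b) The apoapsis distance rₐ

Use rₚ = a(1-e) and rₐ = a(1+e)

Convert to SI: a = 20 Mm = 2e+07 m.
(a) rₚ = a(1 − e) = 2e+07 · (1 − 0.3) = 2e+07 · 0.7 ≈ 1.4e+07 m = 14 Mm.
(b) rₐ = a(1 + e) = 2e+07 · (1 + 0.3) = 2e+07 · 1.3 ≈ 2.6e+07 m = 26 Mm.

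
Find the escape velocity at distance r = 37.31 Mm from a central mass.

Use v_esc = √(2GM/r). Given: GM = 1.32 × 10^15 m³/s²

Convert to SI: r = 37.31 Mm = 3.731e+07 m.
Escape velocity comes from setting total energy to zero: ½v² − GM/r = 0 ⇒ v_esc = √(2GM / r).
v_esc = √(2 · 1.32e+15 / 3.731e+07) m/s ≈ 8412 m/s = 8.412 km/s.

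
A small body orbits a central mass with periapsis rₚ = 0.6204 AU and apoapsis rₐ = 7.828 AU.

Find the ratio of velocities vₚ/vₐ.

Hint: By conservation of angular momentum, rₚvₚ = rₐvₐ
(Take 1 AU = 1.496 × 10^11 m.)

Convert to SI: rₚ = 0.6204 AU = 9.28118e+10 m; rₐ = 7.828 AU = 1.17107e+12 m.
Conservation of angular momentum gives rₚvₚ = rₐvₐ, so vₚ/vₐ = rₐ/rₚ.
vₚ/vₐ = 1.17107e+12 / 9.28118e+10 ≈ 12.62.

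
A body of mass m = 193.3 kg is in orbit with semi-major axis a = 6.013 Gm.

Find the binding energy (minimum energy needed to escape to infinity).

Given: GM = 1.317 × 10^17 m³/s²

Convert to SI: a = 6.013 Gm = 6.013e+09 m.
Total orbital energy is E = −GMm/(2a); binding energy is E_bind = −E = GMm/(2a).
E_bind = 1.317e+17 · 193.3 / (2 · 6.013e+09) J ≈ 2.117e+09 J = 2.117 GJ.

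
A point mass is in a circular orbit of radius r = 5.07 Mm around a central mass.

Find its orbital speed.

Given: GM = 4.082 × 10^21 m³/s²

Convert to SI: r = 5.07 Mm = 5.07e+06 m.
For a circular orbit, gravity supplies the centripetal force, so v = √(GM / r).
v = √(4.082e+21 / 5.07e+06) m/s ≈ 2.837e+07 m/s = 2.837e+04 km/s.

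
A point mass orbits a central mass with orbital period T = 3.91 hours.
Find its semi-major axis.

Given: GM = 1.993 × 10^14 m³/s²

Convert to SI: T = 3.91 hours = 14076 s.
Invert Kepler's third law: a = (GM · T² / (4π²))^(1/3).
Substituting T = 14076 s and GM = 1.993e+14 m³/s²:
a = (1.993e+14 · (14076)² / (4π²))^(1/3) m
a ≈ 1e+07 m = 10 Mm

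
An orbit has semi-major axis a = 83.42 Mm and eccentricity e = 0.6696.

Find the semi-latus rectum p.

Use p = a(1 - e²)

Convert to SI: a = 83.42 Mm = 8.342e+07 m.
p = a (1 − e²).
p = 8.342e+07 · (1 − (0.6696)²) = 8.342e+07 · 0.551636 ≈ 4.602e+07 m = 46.02 Mm.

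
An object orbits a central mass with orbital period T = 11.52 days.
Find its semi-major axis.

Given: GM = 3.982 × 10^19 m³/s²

Convert to SI: T = 11.52 days = 995328 s.
Invert Kepler's third law: a = (GM · T² / (4π²))^(1/3).
Substituting T = 995328 s and GM = 3.982e+19 m³/s²:
a = (3.982e+19 · (995328)² / (4π²))^(1/3) m
a ≈ 9.997e+09 m = 9.997 Gm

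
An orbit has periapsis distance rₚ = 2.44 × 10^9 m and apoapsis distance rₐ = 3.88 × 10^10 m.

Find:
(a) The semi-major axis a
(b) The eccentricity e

(a) a = (rₚ + rₐ) / 2 = (2.44e+09 + 3.88e+10) / 2 ≈ 2.062e+10 m = 2.062 × 10^10 m.
(b) e = (rₐ − rₚ) / (rₐ + rₚ) = (3.88e+10 − 2.44e+09) / (3.88e+10 + 2.44e+09) ≈ 0.8817.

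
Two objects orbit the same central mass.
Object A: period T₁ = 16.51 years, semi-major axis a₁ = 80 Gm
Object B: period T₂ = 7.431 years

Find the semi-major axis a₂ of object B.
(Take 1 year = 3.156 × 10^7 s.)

Convert to SI: T₁ = 16.51 years = 5.21056e+08 s; a₁ = 80 Gm = 8e+10 m; T₂ = 7.431 years = 2.34522e+08 s.
Kepler's third law: (T₁/T₂)² = (a₁/a₂)³ ⇒ a₂ = a₁ · (T₂/T₁)^(2/3).
T₂/T₁ = 2.34522e+08 / 5.21056e+08 = 0.450091.
a₂ = 8e+10 · (0.450091)^(2/3) m ≈ 4.698e+10 m = 46.98 Gm.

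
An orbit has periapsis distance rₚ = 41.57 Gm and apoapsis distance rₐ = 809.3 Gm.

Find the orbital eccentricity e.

Convert to SI: rₚ = 41.57 Gm = 4.157e+10 m; rₐ = 809.3 Gm = 8.093e+11 m.
e = (rₐ − rₚ) / (rₐ + rₚ).
e = (8.093e+11 − 4.157e+10) / (8.093e+11 + 4.157e+10) = 7.6773e+11 / 8.5087e+11 ≈ 0.9023.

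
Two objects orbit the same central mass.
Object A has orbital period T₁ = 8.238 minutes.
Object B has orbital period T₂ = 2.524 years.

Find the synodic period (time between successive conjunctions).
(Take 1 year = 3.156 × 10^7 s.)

Convert to SI: T₁ = 8.238 minutes = 494.28 s; T₂ = 2.524 years = 7.96574e+07 s.
T_syn = |T₁ · T₂ / (T₁ − T₂)|.
T_syn = |494.28 · 7.96574e+07 / (494.28 − 7.96574e+07)| s ≈ 494.3 s = 8.238 minutes.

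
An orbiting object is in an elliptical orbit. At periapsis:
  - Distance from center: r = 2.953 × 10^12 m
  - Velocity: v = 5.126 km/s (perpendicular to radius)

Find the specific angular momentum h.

Convert to SI: v = 5.126 km/s = 5126 m/s.
With v perpendicular to r, h = r · v.
h = 2.953e+12 · 5126 m²/s ≈ 1.514e+16 m²/s.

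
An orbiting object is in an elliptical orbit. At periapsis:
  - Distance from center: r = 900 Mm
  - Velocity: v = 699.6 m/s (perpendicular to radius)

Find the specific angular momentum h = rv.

Convert to SI: r = 900 Mm = 9e+08 m.
With v perpendicular to r, h = r · v.
h = 9e+08 · 699.6 m²/s ≈ 6.296e+11 m²/s.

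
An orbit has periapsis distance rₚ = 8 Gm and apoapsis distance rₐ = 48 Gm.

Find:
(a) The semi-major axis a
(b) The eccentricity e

Convert to SI: rₚ = 8 Gm = 8e+09 m; rₐ = 48 Gm = 4.8e+10 m.
(a) a = (rₚ + rₐ) / 2 = (8e+09 + 4.8e+10) / 2 ≈ 2.8e+10 m = 28 Gm.
(b) e = (rₐ − rₚ) / (rₐ + rₚ) = (4.8e+10 − 8e+09) / (4.8e+10 + 8e+09) ≈ 0.7143.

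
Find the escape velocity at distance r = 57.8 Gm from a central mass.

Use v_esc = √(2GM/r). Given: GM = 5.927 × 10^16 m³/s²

Convert to SI: r = 57.8 Gm = 5.78e+10 m.
Escape velocity comes from setting total energy to zero: ½v² − GM/r = 0 ⇒ v_esc = √(2GM / r).
v_esc = √(2 · 5.927e+16 / 5.78e+10) m/s ≈ 1432 m/s = 1.432 km/s.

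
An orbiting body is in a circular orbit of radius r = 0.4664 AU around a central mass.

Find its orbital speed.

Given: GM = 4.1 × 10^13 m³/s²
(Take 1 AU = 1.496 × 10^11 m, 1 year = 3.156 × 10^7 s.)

Convert to SI: r = 0.4664 AU = 6.97734e+10 m.
For a circular orbit, gravity supplies the centripetal force, so v = √(GM / r).
v = √(4.1e+13 / 6.97734e+10) m/s ≈ 24.24 m/s = 0.005114 AU/year.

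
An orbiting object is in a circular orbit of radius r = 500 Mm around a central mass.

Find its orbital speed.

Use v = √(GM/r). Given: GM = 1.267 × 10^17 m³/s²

Convert to SI: r = 500 Mm = 5e+08 m.
For a circular orbit, gravity supplies the centripetal force, so v = √(GM / r).
v = √(1.267e+17 / 5e+08) m/s ≈ 1.592e+04 m/s = 15.92 km/s.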